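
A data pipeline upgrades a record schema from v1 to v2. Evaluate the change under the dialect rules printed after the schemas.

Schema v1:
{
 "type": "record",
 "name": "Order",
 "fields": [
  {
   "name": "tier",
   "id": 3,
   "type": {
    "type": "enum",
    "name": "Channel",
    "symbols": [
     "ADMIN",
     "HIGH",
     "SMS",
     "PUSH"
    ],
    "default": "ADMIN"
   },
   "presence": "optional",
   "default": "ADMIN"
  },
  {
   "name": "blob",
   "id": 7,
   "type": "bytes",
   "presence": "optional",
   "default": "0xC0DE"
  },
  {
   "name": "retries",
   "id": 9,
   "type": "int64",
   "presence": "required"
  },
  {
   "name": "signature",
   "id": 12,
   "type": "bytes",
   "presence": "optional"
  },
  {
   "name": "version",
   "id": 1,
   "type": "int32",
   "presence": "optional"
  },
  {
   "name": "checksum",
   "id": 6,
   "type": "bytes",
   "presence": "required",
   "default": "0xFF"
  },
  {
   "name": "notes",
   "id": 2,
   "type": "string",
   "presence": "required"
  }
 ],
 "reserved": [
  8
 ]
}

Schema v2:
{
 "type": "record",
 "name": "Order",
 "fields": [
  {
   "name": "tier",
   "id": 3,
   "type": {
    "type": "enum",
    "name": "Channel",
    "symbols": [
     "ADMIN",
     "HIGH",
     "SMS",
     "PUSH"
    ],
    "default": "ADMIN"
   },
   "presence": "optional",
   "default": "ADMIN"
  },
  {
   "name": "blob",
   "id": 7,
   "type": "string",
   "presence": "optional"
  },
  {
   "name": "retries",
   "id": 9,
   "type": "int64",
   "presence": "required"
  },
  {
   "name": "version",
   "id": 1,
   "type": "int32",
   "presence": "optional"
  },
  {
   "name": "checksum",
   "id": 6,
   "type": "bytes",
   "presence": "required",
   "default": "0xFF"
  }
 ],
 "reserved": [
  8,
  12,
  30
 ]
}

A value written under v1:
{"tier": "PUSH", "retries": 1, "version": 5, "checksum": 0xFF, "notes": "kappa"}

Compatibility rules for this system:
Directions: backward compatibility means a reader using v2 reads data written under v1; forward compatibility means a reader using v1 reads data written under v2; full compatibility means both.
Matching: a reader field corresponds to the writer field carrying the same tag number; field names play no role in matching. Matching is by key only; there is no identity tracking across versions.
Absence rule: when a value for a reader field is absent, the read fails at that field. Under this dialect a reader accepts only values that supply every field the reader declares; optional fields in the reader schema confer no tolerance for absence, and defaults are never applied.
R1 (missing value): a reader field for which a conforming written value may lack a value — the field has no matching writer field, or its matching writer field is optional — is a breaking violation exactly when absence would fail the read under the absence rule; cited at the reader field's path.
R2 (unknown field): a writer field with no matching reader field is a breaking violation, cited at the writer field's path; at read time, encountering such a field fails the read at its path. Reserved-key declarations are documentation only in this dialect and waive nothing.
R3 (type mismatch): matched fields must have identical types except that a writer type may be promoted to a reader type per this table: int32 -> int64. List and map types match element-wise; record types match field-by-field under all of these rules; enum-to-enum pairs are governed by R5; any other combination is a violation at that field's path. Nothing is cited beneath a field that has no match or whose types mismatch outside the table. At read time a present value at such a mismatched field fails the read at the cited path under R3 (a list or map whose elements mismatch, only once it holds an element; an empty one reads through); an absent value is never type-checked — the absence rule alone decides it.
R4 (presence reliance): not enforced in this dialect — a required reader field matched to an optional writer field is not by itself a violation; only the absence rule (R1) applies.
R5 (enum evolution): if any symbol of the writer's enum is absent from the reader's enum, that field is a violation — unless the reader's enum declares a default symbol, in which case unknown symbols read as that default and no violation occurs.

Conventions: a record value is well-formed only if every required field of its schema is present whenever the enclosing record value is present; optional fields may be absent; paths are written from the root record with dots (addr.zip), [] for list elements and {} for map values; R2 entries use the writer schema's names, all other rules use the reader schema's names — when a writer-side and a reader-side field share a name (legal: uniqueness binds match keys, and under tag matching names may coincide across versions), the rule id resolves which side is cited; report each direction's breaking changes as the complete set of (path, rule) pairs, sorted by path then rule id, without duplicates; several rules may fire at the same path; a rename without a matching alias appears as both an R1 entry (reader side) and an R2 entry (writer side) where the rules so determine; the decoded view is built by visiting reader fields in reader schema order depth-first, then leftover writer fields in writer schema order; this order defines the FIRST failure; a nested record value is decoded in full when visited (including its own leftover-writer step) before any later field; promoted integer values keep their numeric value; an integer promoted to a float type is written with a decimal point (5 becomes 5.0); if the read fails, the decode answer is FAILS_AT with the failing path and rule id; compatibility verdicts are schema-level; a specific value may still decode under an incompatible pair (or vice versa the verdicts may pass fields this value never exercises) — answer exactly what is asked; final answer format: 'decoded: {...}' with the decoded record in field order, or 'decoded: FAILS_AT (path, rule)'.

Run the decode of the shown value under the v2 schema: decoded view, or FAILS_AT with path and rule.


decoded: FAILS_AT (blob, R1)

each type pair in Order: writer, then reader
migrating the Order value to v2:
  tier := "PUSH"
  read fails at blob under R1 (no fill)
  => FAILS_AT (blob, R1)
remaining Order differences; none change what is asked:
  removed field notes from record Order -> schema-level compatibility only; this Order value's decode is unchanged
  removed field signature from record Order (its key 12 joins the reserved list) -> schema-level compatibility only; this Order value's decode is unchanged


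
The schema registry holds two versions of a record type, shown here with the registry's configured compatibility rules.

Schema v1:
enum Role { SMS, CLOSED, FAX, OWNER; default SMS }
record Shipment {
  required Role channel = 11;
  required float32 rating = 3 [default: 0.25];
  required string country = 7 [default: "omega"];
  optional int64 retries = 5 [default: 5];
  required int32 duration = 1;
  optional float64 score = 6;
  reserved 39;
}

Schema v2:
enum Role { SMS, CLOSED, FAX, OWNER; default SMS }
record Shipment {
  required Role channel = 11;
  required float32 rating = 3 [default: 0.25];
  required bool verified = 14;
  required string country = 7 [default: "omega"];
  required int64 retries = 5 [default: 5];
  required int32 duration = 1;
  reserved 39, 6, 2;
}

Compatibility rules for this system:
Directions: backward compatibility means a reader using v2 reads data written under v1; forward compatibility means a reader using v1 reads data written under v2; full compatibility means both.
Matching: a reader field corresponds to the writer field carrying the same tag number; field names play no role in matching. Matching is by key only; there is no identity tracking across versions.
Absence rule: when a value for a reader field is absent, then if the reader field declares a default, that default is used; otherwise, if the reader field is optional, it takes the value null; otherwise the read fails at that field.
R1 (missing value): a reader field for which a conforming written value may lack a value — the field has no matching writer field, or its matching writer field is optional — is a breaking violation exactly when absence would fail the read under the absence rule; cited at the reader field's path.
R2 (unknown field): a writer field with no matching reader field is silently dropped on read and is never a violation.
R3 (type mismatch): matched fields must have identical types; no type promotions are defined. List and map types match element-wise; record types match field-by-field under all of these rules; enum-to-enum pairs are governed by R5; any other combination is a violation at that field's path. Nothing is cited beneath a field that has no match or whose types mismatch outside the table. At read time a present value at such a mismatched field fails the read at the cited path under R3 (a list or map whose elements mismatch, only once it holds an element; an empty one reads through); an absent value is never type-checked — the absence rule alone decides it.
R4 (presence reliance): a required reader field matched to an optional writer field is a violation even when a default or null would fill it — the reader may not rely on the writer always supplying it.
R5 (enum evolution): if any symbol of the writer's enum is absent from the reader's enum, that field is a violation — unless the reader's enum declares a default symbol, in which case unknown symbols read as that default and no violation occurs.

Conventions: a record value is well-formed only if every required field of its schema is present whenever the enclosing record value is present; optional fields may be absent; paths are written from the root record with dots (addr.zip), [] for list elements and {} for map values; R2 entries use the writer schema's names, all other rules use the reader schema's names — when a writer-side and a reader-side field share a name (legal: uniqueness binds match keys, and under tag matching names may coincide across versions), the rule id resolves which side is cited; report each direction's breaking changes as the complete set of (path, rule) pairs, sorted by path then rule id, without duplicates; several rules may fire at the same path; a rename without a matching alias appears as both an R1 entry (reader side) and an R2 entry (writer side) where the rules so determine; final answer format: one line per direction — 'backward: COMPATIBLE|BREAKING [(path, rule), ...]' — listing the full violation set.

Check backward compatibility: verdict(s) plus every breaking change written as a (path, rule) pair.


backward: BREAKING [(retries, R4), (verified, R1)]

each type pair in Shipment: writer, then reader
checking backward for Shipment: reader v2 against writer v1:
  channel: paired with writer channel (Role -> Role; writer required)
  rating: paired with writer rating (float32 -> float32; writer required)
  verified has no writer counterpart
  country: paired with writer country (string -> string; writer required)
  retries: paired with writer retries (int64 -> int64; writer optional)
  duration: paired with writer duration (int32 -> int32; writer required)
  writer field score has no reader counterpart
  R4 fires at retries
  R1 fires at verified
  => 2 violation(s): backward is BREAKING for Shipment
the other Shipment changes do not affect what is asked:
  removed field score from record Shipment (its key 6 joins the reserved list) -> fires no rule on Shipment, leaving the asked answer as it is


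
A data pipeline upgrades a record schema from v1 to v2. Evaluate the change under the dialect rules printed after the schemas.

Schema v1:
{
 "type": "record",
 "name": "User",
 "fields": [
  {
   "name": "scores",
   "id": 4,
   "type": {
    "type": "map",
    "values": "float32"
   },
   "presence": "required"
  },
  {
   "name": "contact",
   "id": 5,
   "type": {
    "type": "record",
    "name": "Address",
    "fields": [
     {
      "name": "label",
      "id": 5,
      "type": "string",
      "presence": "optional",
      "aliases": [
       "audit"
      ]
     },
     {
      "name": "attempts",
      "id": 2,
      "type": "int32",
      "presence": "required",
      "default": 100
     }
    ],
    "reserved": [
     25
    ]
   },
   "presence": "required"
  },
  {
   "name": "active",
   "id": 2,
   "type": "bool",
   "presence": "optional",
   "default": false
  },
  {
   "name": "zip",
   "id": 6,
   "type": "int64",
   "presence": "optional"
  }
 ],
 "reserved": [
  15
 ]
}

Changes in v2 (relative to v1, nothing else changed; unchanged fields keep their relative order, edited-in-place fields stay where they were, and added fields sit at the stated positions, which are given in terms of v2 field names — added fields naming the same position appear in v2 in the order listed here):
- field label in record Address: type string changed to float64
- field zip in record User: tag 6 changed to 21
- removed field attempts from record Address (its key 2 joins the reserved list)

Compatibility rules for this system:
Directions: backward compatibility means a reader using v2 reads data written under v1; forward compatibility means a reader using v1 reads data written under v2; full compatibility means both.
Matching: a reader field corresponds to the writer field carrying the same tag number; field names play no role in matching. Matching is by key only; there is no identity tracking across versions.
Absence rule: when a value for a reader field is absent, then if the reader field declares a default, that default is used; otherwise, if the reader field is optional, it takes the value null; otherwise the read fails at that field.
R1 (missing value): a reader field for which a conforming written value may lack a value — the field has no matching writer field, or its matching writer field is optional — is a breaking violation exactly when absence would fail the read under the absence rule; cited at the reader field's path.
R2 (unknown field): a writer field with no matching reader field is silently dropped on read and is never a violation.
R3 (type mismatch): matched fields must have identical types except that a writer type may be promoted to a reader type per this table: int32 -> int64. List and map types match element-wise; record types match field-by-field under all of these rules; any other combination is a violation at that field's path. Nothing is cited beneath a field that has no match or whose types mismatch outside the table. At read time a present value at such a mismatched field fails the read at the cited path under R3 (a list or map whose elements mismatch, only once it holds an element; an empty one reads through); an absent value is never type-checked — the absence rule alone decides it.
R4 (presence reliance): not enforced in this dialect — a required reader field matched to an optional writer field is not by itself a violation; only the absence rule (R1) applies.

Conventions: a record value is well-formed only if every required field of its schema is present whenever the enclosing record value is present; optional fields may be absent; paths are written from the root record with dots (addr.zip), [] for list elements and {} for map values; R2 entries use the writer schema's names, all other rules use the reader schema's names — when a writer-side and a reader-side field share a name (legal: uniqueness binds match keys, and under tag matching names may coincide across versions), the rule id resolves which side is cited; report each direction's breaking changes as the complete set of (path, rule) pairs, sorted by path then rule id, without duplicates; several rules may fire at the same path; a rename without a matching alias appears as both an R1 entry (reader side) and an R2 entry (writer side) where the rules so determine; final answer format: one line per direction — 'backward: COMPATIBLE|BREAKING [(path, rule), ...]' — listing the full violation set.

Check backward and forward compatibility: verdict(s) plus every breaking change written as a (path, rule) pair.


the writer's type comes first in each User pair
backward analysis of User with v2 as reader and v1 as writer:
  writer required, map<string, float32> -> map<string, float32>: reader scores maps from writer scores
  writer required, Address -> Address: reader contact maps from writer contact
  writer optional, bool -> bool: reader active maps from writer active
  zip: no writer match
  zip (writer side), unknown to reader
  writer optional, string -> float64: reader contact.label maps from writer contact.label
  contact.attempts (writer side), unknown to reader
  violation R3 at contact.label
  => backward: BREAKING (1)
forward analysis of User with v1 as reader and v2 as writer:
  writer required, map<string, float32> -> map<string, float32>: reader scores maps from writer scores
  writer required, Address -> Address: reader contact maps from writer contact
  writer optional, bool -> bool: reader active maps from writer active
  zip: no writer match
  zip (writer side), unknown to reader
  writer optional, float64 -> string: reader contact.label maps from writer contact.label
  contact.attempts: no writer match
  violation R3 at contact.label
  => forward: BREAKING (1)

backward: BREAKING [(contact.label, R3)]; forward: BREAKING [(contact.label, R3)]


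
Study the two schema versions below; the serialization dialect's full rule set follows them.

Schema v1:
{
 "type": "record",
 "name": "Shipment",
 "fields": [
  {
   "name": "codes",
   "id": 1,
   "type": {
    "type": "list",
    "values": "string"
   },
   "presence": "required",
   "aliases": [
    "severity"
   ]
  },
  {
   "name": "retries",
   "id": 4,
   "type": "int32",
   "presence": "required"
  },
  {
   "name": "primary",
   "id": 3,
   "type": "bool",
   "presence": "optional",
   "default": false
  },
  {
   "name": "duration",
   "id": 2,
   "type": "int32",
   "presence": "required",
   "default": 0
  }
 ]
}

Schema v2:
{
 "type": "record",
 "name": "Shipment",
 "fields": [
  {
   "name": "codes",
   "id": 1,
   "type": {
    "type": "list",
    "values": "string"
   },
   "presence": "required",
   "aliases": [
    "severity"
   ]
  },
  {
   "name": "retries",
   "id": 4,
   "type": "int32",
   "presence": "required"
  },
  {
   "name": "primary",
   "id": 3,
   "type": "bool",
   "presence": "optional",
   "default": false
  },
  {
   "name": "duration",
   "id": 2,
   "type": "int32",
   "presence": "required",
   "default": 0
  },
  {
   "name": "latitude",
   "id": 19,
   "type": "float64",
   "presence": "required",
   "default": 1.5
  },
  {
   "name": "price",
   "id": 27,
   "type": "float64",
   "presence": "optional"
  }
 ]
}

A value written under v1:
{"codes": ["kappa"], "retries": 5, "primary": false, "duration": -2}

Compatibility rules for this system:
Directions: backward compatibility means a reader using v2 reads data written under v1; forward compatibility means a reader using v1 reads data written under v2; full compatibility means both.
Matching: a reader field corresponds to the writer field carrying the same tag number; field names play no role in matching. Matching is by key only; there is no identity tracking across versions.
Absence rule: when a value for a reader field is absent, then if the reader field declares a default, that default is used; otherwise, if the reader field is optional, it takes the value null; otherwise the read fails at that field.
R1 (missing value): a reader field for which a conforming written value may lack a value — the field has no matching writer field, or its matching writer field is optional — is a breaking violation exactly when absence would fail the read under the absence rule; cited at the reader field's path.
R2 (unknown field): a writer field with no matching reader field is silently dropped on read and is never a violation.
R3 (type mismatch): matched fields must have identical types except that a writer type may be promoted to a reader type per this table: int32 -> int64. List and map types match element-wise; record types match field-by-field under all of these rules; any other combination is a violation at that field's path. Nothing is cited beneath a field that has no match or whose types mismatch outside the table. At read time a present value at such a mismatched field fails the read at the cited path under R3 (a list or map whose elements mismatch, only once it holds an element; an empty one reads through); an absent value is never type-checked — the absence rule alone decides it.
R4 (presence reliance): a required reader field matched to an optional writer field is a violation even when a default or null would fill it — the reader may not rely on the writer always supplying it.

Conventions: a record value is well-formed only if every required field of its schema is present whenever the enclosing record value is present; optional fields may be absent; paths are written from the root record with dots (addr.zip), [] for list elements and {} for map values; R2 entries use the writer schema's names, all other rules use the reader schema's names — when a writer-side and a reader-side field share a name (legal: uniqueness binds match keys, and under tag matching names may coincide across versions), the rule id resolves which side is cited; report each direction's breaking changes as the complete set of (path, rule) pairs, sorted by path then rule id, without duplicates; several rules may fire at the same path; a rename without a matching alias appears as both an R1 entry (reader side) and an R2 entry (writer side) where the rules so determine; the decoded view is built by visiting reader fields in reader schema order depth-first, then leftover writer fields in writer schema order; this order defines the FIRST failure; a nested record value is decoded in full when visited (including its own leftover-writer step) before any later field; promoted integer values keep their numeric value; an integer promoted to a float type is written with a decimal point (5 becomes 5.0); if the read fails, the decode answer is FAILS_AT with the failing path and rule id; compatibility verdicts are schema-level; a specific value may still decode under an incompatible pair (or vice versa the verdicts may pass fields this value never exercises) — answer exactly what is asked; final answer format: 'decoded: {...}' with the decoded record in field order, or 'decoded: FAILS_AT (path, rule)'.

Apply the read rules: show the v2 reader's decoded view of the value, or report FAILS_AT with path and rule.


in Shipment below, arrows point writer -> reader
decode (reader v2):
  codes := ["kappa"]
  retries := 5
  primary := false
  duration := -2
  latitude := 1.5 (no value, default fills)
  price := null (not supplied -> null)
  => decoded: {"codes": ["kappa"], "retries": 5, "primary": false, "duration": -2, "latitude": 1.5, "price": null}

decoded: {"codes": ["kappa"], "retries": 5, "primary": false, "duration": -2, "latitude": 1.5, "price": null}


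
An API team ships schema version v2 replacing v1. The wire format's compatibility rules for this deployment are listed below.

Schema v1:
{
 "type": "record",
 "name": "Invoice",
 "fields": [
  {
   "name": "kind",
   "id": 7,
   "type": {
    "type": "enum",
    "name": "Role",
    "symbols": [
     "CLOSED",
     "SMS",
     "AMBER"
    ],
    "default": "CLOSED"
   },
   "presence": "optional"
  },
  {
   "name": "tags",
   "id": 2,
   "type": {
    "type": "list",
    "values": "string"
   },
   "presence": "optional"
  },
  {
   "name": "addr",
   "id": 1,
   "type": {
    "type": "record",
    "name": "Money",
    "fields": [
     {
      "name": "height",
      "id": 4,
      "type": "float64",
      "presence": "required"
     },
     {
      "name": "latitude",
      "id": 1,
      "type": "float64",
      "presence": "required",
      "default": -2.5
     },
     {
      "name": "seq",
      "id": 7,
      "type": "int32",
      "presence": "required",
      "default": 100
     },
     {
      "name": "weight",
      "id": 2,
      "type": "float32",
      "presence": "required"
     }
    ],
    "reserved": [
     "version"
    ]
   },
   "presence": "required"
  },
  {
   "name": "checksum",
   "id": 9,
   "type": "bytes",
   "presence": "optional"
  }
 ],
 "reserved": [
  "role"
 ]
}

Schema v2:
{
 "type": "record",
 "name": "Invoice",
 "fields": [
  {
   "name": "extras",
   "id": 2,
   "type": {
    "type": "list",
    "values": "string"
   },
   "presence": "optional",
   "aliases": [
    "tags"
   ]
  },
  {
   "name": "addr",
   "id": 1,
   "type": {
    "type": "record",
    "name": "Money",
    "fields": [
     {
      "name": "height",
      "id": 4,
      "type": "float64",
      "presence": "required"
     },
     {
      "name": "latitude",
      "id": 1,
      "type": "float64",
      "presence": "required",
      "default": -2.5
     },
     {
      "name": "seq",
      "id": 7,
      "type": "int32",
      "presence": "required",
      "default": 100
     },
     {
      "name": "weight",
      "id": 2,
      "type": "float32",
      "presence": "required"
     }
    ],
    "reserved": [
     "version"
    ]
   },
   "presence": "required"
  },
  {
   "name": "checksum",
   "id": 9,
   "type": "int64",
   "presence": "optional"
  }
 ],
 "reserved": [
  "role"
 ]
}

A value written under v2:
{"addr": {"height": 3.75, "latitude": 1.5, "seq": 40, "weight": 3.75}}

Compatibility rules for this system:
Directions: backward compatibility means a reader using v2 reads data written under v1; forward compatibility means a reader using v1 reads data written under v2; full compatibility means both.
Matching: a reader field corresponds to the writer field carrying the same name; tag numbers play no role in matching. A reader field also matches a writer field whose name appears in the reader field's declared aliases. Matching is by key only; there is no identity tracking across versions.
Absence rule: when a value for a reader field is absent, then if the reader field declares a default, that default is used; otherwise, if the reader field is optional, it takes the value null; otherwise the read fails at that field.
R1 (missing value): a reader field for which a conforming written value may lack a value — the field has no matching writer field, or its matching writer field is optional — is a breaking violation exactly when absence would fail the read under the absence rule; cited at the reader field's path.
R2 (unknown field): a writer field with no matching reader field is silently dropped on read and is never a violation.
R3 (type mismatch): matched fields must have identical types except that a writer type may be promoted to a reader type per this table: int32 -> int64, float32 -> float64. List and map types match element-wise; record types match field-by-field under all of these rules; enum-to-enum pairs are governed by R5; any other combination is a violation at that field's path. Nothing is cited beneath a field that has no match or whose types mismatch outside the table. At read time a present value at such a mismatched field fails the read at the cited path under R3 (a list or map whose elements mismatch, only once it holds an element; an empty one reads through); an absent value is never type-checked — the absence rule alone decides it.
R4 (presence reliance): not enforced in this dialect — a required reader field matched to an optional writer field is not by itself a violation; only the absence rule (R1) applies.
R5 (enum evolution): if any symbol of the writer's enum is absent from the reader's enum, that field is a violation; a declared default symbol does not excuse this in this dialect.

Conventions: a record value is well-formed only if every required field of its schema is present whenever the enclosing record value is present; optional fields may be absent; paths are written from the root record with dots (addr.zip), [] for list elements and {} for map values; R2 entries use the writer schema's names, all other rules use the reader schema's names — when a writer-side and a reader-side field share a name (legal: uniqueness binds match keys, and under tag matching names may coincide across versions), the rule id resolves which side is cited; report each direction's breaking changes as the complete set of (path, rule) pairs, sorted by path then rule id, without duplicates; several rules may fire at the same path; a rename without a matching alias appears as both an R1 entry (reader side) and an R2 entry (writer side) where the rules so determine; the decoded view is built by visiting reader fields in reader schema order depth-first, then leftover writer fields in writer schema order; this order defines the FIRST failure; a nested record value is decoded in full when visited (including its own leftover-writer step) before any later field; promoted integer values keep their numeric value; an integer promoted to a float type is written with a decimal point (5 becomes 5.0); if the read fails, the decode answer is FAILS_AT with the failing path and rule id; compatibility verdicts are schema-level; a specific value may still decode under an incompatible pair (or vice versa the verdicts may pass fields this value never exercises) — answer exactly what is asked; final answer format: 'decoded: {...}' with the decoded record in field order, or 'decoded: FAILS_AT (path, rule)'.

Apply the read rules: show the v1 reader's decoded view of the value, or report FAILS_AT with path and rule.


in Invoice below, arrows point writer -> reader
decode (reader v1):
  kind := null (missing; optional => null)
  tags := null (missing; optional => null)
  addr.height := 3.75
  addr.latitude := 1.5
  addr.seq := 40
  addr.weight := 3.75
  checksum := null (missing; optional => null)
  => decoded: {"kind": null, "tags": null, "addr": {"height": 3.75, "latitude": 1.5, "seq": 40, "weight": 3.75}, "checksum": null}
the rest of the Invoice diff is inert for this question:
  field checksum in record Invoice: type bytes changed to int64 -> a verdict-level change on Invoice — the shown value reads the same
  renamed field tags to extras in record Invoice (alias tags declared on the renamed field) -> fires no rule on Invoice under this dialect and leaves the result unchanged
  removed field kind from record Invoice -> fires no rule on Invoice under this dialect and leaves the result unchanged

decoded: {"kind": null, "tags": null, "addr": {"height": 3.75, "latitude": 1.5, "seq": 40, "weight": 3.75}, "checksum": null}


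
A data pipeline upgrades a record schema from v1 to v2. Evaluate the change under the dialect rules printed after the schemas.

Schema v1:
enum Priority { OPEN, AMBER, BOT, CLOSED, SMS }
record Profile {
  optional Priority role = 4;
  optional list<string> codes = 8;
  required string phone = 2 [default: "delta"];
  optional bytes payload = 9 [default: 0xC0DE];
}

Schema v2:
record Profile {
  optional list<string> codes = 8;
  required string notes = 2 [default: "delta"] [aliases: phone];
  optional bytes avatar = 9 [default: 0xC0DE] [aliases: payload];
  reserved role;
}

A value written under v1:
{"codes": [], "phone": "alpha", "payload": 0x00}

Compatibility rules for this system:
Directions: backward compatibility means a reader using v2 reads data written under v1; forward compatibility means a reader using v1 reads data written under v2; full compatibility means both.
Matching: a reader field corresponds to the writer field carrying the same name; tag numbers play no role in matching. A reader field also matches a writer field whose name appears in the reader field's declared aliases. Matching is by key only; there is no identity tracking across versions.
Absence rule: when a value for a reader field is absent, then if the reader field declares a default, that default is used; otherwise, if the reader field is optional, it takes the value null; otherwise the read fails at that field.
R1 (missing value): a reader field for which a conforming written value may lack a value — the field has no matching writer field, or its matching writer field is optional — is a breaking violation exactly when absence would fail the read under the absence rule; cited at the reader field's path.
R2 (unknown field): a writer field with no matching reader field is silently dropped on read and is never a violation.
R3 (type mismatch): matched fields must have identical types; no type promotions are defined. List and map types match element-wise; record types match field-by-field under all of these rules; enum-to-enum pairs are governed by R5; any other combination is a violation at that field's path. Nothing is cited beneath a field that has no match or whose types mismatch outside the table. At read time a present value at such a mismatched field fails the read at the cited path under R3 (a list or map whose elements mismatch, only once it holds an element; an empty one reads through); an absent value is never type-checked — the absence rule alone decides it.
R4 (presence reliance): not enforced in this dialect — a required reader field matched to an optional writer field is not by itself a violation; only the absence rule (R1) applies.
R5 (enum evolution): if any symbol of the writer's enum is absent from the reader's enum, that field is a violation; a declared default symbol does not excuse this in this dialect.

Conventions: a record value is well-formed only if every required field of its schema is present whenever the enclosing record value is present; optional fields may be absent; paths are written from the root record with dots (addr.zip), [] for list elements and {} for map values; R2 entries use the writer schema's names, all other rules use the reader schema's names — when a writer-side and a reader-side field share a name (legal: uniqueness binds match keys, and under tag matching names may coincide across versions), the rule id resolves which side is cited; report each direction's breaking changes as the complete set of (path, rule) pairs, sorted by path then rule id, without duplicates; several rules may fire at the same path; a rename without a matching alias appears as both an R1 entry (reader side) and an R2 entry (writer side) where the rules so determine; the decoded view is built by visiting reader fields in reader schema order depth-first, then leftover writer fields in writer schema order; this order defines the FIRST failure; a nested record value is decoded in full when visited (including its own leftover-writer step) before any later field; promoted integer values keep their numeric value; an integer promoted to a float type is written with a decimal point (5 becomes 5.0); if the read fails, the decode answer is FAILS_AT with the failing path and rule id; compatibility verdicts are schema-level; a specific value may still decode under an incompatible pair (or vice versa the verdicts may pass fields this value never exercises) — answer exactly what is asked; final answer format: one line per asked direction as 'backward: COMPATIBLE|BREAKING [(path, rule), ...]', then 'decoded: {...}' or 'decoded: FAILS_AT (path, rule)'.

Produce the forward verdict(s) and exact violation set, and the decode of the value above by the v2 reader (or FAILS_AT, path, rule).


forward: COMPATIBLE []; decoded: {"codes": [], "notes": "alpha", "avatar": 0x00}

arrows below run writer -> reader for Profile
forward pass over Profile, reader schema v1, writer schema v2:
  no writer field matches reader role
  codes: paired with writer codes (list<string> -> list<string>; writer optional)
  no writer field matches reader phone
  no writer field matches reader payload
  leftover writer field: notes
  leftover writer field: avatar
  => no violations; forward on Profile: COMPATIBLE
decoding the Profile value with the v2 reader:
  codes := []
  notes := "alpha" (from writer phone)
  avatar := 0x00 (from writer payload)
  => decoded: {"codes": [], "notes": "alpha", "avatar": 0x00}


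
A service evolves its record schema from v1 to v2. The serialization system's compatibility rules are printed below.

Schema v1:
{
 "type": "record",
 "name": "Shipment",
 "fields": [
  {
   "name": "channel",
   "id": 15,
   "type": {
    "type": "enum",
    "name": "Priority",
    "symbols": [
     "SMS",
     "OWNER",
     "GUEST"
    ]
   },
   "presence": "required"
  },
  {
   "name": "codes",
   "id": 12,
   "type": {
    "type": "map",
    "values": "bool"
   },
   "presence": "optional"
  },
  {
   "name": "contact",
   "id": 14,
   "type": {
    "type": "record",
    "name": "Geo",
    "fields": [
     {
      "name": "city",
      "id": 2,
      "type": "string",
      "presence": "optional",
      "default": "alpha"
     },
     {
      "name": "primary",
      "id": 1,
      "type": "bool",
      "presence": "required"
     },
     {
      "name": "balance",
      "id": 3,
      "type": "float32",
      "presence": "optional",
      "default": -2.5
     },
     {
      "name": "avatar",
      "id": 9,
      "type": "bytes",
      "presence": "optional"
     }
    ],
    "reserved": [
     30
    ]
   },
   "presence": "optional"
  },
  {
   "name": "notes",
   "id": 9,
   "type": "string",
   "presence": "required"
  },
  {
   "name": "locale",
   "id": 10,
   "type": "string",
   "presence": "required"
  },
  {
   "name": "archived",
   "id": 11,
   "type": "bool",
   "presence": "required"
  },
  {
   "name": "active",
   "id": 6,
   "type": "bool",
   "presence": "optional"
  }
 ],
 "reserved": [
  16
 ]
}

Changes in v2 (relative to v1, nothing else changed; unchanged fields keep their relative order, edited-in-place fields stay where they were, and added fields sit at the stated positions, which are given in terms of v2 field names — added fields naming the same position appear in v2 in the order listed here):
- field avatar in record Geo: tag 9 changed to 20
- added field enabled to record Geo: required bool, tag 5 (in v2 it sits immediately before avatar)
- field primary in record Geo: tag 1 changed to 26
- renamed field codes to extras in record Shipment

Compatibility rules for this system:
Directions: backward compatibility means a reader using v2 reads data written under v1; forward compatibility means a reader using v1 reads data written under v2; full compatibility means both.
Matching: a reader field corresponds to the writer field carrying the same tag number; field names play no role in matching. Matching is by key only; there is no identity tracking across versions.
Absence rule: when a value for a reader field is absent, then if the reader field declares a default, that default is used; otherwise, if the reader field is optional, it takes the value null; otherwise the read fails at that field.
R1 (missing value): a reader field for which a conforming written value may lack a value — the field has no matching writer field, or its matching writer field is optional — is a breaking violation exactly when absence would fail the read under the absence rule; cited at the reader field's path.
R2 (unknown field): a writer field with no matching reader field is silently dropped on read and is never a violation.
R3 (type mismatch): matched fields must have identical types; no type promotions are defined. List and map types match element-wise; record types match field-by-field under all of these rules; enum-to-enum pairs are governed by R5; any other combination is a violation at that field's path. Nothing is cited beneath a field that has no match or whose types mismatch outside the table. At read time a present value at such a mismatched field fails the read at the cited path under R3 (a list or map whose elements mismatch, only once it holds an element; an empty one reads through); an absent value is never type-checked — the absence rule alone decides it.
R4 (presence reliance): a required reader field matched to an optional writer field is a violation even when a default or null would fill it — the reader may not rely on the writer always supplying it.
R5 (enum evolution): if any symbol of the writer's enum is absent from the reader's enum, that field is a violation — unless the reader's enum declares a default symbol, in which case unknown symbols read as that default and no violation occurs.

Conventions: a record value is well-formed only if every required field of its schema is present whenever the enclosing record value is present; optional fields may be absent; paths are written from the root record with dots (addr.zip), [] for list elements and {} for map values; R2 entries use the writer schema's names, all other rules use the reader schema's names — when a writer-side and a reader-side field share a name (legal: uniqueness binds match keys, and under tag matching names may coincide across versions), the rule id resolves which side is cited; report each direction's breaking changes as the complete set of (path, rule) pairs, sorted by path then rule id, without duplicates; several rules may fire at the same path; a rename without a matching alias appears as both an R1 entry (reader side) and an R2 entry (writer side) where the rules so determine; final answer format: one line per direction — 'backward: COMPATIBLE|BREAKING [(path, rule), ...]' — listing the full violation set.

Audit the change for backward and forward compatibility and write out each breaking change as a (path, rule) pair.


backward: BREAKING [(contact.enabled, R1), (contact.primary, R1)]; forward: BREAKING [(contact.primary, R1)]

in Shipment below, arrows point writer -> reader
checking backward for Shipment: reader v2 against writer v1:
  channel: Priority -> Priority, writer required; from channel
  extras: map<string, bool> -> map<string, bool>, writer optional; from codes
  contact: Geo -> Geo, writer optional; from contact
  notes: string -> string, writer required; from notes
  locale: string -> string, writer required; from locale
  archived: bool -> bool, writer required; from archived
  active: bool -> bool, writer optional; from active
  contact.city: string -> string, writer optional; from contact.city
  contact.primary has no writer counterpart
  contact.balance: float32 -> float32, writer optional; from contact.balance
  contact.enabled has no writer counterpart
  contact.avatar has no writer counterpart
  writer field contact.primary has no reader counterpart
  writer field contact.avatar has no reader counterpart
  rule R1 violated at contact.enabled
  rule R1 violated at contact.primary
  => backward: BREAKING (2)
checking forward for Shipment: reader v1 against writer v2:
  channel: Priority -> Priority, writer required; from channel
  codes: map<string, bool> -> map<string, bool>, writer optional; from extras
  contact: Geo -> Geo, writer optional; from contact
  notes: string -> string, writer required; from notes
  locale: string -> string, writer required; from locale
  archived: bool -> bool, writer required; from archived
  active: bool -> bool, writer optional; from active
  contact.city: string -> string, writer optional; from contact.city
  contact.primary has no writer counterpart
  contact.balance: float32 -> float32, writer optional; from contact.balance
  contact.avatar has no writer counterpart
  writer field contact.primary has no reader counterpart
  writer field contact.enabled has no reader counterpart
  writer field contact.avatar has no reader counterpart
  rule R1 violated at contact.primary
  => forward: BREAKING (1)
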